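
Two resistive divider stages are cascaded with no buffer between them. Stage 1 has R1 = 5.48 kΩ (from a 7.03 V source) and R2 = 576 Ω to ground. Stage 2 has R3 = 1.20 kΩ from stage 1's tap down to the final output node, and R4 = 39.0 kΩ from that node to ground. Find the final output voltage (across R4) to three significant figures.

V_out ≈ 0.640 V

Stage 2 presents R3+R4 = 40200 Ω as a load on stage 1's tap.
Stage 1's lower leg becomes R2‖(R3+R4) = 567.9 Ω, so V_mid = 7.03 × 567.9/6048 = 0.6601 V.
Stage 2 is itself unloaded: V_out = V_mid × R4/(R3+R4) = 0.6601 × 39000/40200 = 0.640 V.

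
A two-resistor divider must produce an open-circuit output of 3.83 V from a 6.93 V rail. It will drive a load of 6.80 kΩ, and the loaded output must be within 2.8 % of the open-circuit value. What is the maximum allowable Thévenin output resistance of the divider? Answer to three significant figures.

R_th ≤ 196 Ω

Loading drop = R_th/(R_th + R_L) ≤ 0.0280, so R_th ≤ R_L · ε/(1−ε) = 6.80 kΩ × 0.0280/0.9720 = 196 Ω.
(Any R1, R2 with R2/(R1+R2) = 0.553 and R1‖R2 ≤ 196 Ω will meet the spec.)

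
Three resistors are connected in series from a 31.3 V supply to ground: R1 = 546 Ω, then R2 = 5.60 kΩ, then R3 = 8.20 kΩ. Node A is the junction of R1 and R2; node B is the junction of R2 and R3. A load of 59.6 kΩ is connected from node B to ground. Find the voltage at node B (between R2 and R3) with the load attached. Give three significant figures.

At node B, R3 is in parallel with the load: R3‖R_L = 7208 Ω.
Below node A the resistance is R2 + (R3‖R_L) = 12810 Ω, so V_A = 31.3 × 12810/13350 = 30.02 V.
Then V_B = V_A × (R3‖R_L)/(R2 + R3‖R_L) = 30.02 × 7208/12810 = 16.9 V.

V ≈ 16.9 V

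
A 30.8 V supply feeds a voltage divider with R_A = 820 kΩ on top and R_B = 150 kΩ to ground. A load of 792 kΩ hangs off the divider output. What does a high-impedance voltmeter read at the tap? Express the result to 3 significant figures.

The load sits in parallel with R_B: R_B‖R_L = (150 × 792) / (150 + 792) = 126.1 kΩ.
V_out = 30.8 × 126.1 / (820 + 126.1) = 30.8 × 126.1/946.1 = 4.11 V.
(Unloaded it would have been 4.76 V.)

V_out ≈ 4.11 V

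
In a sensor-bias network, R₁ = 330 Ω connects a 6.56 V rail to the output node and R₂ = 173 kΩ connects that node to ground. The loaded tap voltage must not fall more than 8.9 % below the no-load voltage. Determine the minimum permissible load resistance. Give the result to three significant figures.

Output resistance R_th = R₁‖R₂ = (330 × 173000)/173300 = 329.4 Ω.
The fractional drop is R_th/(R_th + R_L); requiring this ≤ 0.0890 gives R_L ≥ R_th(1/0.0890 − 1) = 329.4 × 10.24 = 3.37 kΩ.

R_L(min) ≈ 3.37 kΩ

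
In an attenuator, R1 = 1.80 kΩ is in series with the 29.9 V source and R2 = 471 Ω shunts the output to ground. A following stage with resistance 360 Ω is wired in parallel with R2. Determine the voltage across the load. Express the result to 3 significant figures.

V_out ≈ 3.04 V

The load sits in parallel with R2: R2‖R_L = (471 × 360) / (471 + 360) = 204.0 Ω.
V_out = 29.9 × 204.0 / (1800 + 204.0) = 29.9 × 204.0/2004 = 3.04 V.
(Unloaded it would have been 6.20 V.)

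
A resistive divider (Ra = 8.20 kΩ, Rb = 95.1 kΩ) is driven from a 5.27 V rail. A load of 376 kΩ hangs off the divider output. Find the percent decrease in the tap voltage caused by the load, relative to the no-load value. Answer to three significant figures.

1.97 %

The divider's output (Thévenin) resistance is Ra‖Rb = 7.549 kΩ.
Fractional drop under load = R_th/(R_th + R_L) = 7.549 / (7.549 + 376) = 0.01968.
So the output falls by 1.97 %.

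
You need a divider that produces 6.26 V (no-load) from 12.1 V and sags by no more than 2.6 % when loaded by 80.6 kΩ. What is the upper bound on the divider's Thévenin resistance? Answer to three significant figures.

R_th ≤ 2.15 kΩ

Loading drop = R_th/(R_th + R_L) ≤ 0.0260, so R_th ≤ R_L · ε/(1−ε) = 80.6 kΩ × 0.0260/0.9740 = 2.15 kΩ.
(Any R1, R2 with R2/(R1+R2) = 0.517 and R1‖R2 ≤ 2.15 kΩ will meet the spec.)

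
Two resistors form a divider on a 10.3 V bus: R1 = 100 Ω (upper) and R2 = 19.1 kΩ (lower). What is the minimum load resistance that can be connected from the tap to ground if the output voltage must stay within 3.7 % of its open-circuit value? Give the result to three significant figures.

R_L(min) ≈ 2.59 kΩ

Output resistance R_th = R1‖R2 = (100 × 19100)/19200 = 99.48 Ω.
The fractional drop is R_th/(R_th + R_L); requiring this ≤ 0.0370 gives R_L ≥ R_th(1/0.0370 − 1) = 99.48 × 26.03 = 2.59 kΩ.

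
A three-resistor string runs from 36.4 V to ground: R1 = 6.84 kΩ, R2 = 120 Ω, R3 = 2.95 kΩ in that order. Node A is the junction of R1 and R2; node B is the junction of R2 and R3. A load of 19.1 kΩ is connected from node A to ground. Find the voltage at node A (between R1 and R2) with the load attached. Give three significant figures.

V ≈ 10.2 V

Below node A the series string R2+R3 = 3070 Ω sits in parallel with the 19100 Ω load: 2645 Ω.
V_A = 36.4 × 2645/(6840 + 2645) = 10.2 V.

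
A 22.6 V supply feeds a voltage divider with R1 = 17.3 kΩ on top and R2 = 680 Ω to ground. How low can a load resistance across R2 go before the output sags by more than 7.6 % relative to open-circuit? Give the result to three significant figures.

Output resistance R_th = R1‖R2 = (17300 × 680)/17980 = 654.3 Ω.
The fractional drop is R_th/(R_th + R_L); requiring this ≤ 0.0760 gives R_L ≥ R_th(1/0.0760 − 1) = 654.3 × 12.16 = 7.95 kΩ.

R_L(min) ≈ 7.95 kΩ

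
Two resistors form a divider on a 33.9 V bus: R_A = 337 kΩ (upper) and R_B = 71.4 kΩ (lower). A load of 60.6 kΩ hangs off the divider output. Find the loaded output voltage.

V_out ≈ 3.01 V

The load sits in parallel with R_B: R_B‖R_L = (71.4 × 60.6) / (71.4 + 60.6) = 32.78 kΩ.
V_out = 33.9 × 32.78 / (337 + 32.78) = 33.9 × 32.78/369.8 = 3.01 V.
(Unloaded it would have been 5.93 V.)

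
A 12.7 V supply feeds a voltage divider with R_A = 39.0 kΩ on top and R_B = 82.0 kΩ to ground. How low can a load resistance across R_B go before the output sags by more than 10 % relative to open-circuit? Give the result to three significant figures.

Output resistance R_th = R_A‖R_B = (39.0 × 82.0)/121.0 = 26.43 kΩ.
The fractional drop is R_th/(R_th + R_L); requiring this ≤ 0.100 gives R_L ≥ R_th(1/0.100 − 1) = 26.43 × 9.000 = 238 kΩ.

R_L(min) ≈ 238 kΩ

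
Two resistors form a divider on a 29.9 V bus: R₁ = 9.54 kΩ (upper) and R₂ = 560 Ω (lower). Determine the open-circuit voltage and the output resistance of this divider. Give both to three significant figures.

V_th = 1.66 V, R_th = 529 Ω

V_th is the open-circuit tap voltage: 29.9 × 560/(9540 + 560) = 1.66 V.
With the supply zeroed, R₁ and R₂ appear in parallel from the tap: R_th = R₁‖R₂ = (9540 × 560)/10100 = 529 Ω.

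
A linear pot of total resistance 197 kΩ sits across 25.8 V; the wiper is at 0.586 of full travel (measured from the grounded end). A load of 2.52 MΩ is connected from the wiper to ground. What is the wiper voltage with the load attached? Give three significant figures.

V ≈ 14.8 V

The wiper splits the pot into (1−α)R = 81.56 kΩ above and αR = 115.4 kΩ below.
Lower section ‖ load = 110.4 kΩ.
V_wiper = 25.8 × 110.4/(81.56 + 110.4) = 14.8 V.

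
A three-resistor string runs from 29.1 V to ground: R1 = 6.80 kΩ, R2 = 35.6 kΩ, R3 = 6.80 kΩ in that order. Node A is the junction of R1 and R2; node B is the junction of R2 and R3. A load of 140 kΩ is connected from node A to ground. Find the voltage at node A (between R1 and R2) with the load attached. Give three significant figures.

Below node A the series string R2+R3 = 42.40 kΩ sits in parallel with the 140 kΩ load: 32.54 kΩ.
V_A = 29.1 × 32.54/(6.80 + 32.54) = 24.1 V.

V ≈ 24.1 V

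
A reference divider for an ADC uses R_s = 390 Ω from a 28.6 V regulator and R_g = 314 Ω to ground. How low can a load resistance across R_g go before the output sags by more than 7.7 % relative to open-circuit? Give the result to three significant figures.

Output resistance R_th = R_s‖R_g = (390 × 314)/704.0 = 173.9 Ω.
The fractional drop is R_th/(R_th + R_L); requiring this ≤ 0.0770 gives R_L ≥ R_th(1/0.0770 − 1) = 173.9 × 11.99 = 2.09 kΩ.

R_L(min) ≈ 2.09 kΩ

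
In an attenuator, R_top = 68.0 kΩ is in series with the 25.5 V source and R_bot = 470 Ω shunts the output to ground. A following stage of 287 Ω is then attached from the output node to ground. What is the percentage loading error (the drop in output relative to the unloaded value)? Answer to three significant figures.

The divider's output (Thévenin) resistance is R_top‖R_bot = 466.8 Ω.
Fractional drop under load = R_th/(R_th + R_L) = 466.8 / (466.8 + 287) = 0.6192.
So the output falls by 61.9 %.

61.9 %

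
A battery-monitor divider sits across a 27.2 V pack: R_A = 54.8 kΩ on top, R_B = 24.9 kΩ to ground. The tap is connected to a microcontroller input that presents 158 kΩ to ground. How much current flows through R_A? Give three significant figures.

R_B‖R_L = 21.51 kΩ, so the source sees R_A + R_B‖R_L = 76.31 kΩ.
I = 27.2 V / 76.31 kΩ = 0.356 mA.

I ≈ 0.356 mA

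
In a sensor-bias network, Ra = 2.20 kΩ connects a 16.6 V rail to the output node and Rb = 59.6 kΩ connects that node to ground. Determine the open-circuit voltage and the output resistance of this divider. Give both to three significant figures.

V_th is the open-circuit tap voltage: 16.6 × 59.6/(2.20 + 59.6) = 16.0 V.
With the supply zeroed, Ra and Rb appear in parallel from the tap: R_th = Ra‖Rb = (2.20 × 59.6)/61.80 = 2.12 kΩ.

V_th = 16.0 V, R_th = 2.12 kΩ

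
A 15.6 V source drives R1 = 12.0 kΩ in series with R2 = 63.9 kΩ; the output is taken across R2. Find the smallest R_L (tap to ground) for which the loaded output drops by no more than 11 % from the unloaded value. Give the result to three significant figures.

Output resistance R_th = R1‖R2 = (12.0 × 63.9)/75.90 = 10.10 kΩ.
The fractional drop is R_th/(R_th + R_L); requiring this ≤ 0.110 gives R_L ≥ R_th(1/0.110 − 1) = 10.10 × 8.091 = 81.7 kΩ.

R_L(min) ≈ 81.7 kΩ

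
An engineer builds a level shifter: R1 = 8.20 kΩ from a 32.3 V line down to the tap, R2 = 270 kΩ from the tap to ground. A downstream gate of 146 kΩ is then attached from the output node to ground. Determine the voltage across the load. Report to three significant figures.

The load sits in parallel with R2: R2‖R_L = (270 × 146) / (270 + 146) = 94.76 kΩ.
V_out = 32.3 × 94.76 / (8.20 + 94.76) = 32.3 × 94.76/103.0 = 29.7 V.

V_out ≈ 29.7 V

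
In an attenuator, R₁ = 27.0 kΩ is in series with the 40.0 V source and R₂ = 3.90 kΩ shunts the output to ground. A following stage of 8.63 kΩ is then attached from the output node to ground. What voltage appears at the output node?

The load sits in parallel with R₂: R₂‖R_L = (3.90 × 8.63) / (3.90 + 8.63) = 2.686 kΩ.
V_out = 40.0 × 2.686 / (27.0 + 2.686) = 40.0 × 2.686/29.69 = 3.62 V.
(Unloaded it would have been 5.05 V.)

V_out ≈ 3.62 V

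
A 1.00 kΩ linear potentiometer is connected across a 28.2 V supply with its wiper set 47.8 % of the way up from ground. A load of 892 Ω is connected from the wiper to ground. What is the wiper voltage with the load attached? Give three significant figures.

V ≈ 10.5 V

The wiper splits the pot into (1−α)R = 522.0 Ω above and αR = 478.0 Ω below.
Lower section ‖ load = 311.2 Ω.
V_wiper = 28.2 × 311.2/(522.0 + 311.2) = 10.5 V.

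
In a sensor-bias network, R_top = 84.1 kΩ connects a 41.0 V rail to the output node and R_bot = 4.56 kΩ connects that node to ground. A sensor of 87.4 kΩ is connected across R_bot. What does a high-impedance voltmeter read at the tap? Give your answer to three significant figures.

V_out ≈ 2.01 V

The load sits in parallel with R_bot: R_bot‖R_L = (4.56 × 87.4) / (4.56 + 87.4) = 4.334 kΩ.
V_out = 41.0 × 4.334 / (84.1 + 4.334) = 41.0 × 4.334/88.43 = 2.01 V.
(Unloaded it would have been 2.11 V.)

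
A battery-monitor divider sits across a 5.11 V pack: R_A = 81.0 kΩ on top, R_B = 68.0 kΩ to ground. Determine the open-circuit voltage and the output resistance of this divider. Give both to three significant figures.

V_th is the open-circuit tap voltage: 5.11 × 68.0/(81.0 + 68.0) = 2.33 V.
With the supply zeroed, R_A and R_B appear in parallel from the tap: R_th = R_A‖R_B = (81.0 × 68.0)/149.0 = 37.0 kΩ.

V_th = 2.33 V, R_th = 37.0 kΩ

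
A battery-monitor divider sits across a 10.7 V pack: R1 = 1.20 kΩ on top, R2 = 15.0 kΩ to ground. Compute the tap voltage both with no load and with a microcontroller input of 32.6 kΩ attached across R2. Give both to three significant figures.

Unloaded: 9.91 V; loaded: 9.58 V

Open-circuit: V = 10.7 × 15.0/(1.20 + 15.0) = 9.91 V.
With the load, R2 becomes R2‖R_L = 10.27 kΩ, so V = 10.7 × 10.27/11.47 = 9.58 V.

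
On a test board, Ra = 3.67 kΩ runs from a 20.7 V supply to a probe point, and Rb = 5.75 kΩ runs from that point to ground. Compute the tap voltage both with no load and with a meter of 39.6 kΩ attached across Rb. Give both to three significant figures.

Unloaded: 12.6 V; loaded: 12.0 V

Open-circuit: V = 20.7 × 5.75/(3.67 + 5.75) = 12.6 V.
With the load, Rb becomes Rb‖R_L = 5.021 kΩ, so V = 20.7 × 5.021/8.691 = 12.0 V.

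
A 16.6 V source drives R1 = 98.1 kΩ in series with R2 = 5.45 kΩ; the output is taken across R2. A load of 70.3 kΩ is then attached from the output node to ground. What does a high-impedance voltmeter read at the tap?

V_out ≈ 0.814 V

The load sits in parallel with R2: R2‖R_L = (5.45 × 70.3) / (5.45 + 70.3) = 5.058 kΩ.
V_out = 16.6 × 5.058 / (98.1 + 5.058) = 16.6 × 5.058/103.2 = 0.814 V.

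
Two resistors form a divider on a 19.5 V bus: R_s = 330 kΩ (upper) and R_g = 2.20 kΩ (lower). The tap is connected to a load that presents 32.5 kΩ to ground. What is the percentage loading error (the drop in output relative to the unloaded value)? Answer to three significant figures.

6.30 %

The divider's output (Thévenin) resistance is R_s‖R_g = 2.185 kΩ.
Fractional drop under load = R_th/(R_th + R_L) = 2.185 / (2.185 + 32.5) = 0.06301.
So the output falls by 6.30 %.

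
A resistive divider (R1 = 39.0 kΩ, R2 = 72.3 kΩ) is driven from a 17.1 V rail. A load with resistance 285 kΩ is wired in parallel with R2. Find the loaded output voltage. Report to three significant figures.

The load sits in parallel with R2: R2‖R_L = (72.3 × 285) / (72.3 + 285) = 57.67 kΩ.
V_out = 17.1 × 57.67 / (39.0 + 57.67) = 17.1 × 57.67/96.67 = 10.2 V.

V_out ≈ 10.2 V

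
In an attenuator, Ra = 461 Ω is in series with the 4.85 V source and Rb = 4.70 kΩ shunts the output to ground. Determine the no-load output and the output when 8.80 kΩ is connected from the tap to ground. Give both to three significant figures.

Open-circuit: V = 4.85 × 4700/(461 + 4700) = 4.42 V.
With the load, Rb becomes Rb‖R_L = 3064 Ω, so V = 4.85 × 3064/3525 = 4.22 V.

Unloaded: 4.42 V; loaded: 4.22 V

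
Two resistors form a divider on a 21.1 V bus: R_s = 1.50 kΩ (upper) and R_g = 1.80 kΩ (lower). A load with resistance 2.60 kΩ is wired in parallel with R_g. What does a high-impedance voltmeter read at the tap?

V_out ≈ 8.75 V

The load sits in parallel with R_g: R_g‖R_L = (1.80 × 2.60) / (1.80 + 2.60) = 1.064 kΩ.
V_out = 21.1 × 1.064 / (1.50 + 1.064) = 21.1 × 1.064/2.564 = 8.75 V.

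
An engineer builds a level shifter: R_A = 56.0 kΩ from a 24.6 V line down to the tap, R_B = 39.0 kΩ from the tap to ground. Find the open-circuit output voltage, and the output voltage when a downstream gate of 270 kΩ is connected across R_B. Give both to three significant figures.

Open-circuit: V = 24.6 × 39.0/(56.0 + 39.0) = 10.1 V.
With the load, R_B becomes R_B‖R_L = 34.08 kΩ, so V = 24.6 × 34.08/90.08 = 9.31 V.

Unloaded: 10.1 V; loaded: 9.31 V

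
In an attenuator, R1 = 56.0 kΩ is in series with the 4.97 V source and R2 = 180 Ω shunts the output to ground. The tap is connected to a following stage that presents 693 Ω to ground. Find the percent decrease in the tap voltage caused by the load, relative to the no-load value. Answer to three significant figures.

Unloaded V = 4.97 × 180/56180 = 0.01592 V.
Loaded: R2‖R_L = 142.9 Ω, giving V = 4.97 × 142.9/56140 = 0.01265 V.
Drop = (0.01592 − 0.01265) / 0.01592 = 20.6 %.

20.6 %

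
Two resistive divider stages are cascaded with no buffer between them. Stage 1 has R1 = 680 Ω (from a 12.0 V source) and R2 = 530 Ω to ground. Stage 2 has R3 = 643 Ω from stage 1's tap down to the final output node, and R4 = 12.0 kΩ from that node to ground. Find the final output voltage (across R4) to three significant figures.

V_out ≈ 4.87 V

Stage 2 presents R3+R4 = 12640 Ω as a load on stage 1's tap.
Stage 1's lower leg becomes R2‖(R3+R4) = 508.7 Ω, so V_mid = 12.0 × 508.7/1189 = 5.135 V.
Stage 2 is itself unloaded: V_out = V_mid × R4/(R3+R4) = 5.135 × 12000/12640 = 4.87 V.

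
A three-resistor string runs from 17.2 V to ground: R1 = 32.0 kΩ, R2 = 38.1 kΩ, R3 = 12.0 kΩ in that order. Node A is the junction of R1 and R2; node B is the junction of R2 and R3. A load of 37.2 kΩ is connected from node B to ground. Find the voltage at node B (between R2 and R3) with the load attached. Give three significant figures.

At node B, R3 is in parallel with the load: R3‖R_L = 9.073 kΩ.
Below node A the resistance is R2 + (R3‖R_L) = 47.17 kΩ, so V_A = 17.2 × 47.17/79.17 = 10.25 V.
Then V_B = V_A × (R3‖R_L)/(R2 + R3‖R_L) = 10.25 × 9.073/47.17 = 1.97 V.

V ≈ 1.97 V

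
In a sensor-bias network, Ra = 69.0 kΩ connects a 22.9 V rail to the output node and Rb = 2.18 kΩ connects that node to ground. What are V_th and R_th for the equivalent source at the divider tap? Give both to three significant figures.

V_th = 0.701 V, R_th = 2.11 kΩ

V_th is the open-circuit tap voltage: 22.9 × 2.18/(69.0 + 2.18) = 0.701 V.
With the supply zeroed, Ra and Rb appear in parallel from the tap: R_th = Ra‖Rb = (69.0 × 2.18)/71.18 = 2.11 kΩ.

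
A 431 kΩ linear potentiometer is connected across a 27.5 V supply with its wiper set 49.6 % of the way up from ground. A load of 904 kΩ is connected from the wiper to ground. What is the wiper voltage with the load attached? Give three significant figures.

The wiper splits the pot into (1−α)R = 217.2 kΩ above and αR = 213.8 kΩ below.
Lower section ‖ load = 172.9 kΩ.
V_wiper = 27.5 × 172.9/(217.2 + 172.9) = 12.2 V.

V ≈ 12.2 V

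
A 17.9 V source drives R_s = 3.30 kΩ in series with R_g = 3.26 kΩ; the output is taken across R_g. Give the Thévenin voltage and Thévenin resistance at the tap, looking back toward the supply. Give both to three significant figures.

V_th = 8.90 V, R_th = 1.64 kΩ

V_th is the open-circuit tap voltage: 17.9 × 3.26/(3.30 + 3.26) = 8.90 V.
With the supply zeroed, R_s and R_g appear in parallel from the tap: R_th = R_s‖R_g = (3.30 × 3.26)/6.560 = 1.64 kΩ.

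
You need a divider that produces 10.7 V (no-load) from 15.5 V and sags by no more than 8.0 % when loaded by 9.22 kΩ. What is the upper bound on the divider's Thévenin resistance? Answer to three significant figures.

Loading drop = R_th/(R_th + R_L) ≤ 0.0800, so R_th ≤ R_L · ε/(1−ε) = 9.22 kΩ × 0.0800/0.9200 = 802 Ω.
(Any R1, R2 with R2/(R1+R2) = 0.690 and R1‖R2 ≤ 802 Ω will meet the spec.)

R_th ≤ 802 Ω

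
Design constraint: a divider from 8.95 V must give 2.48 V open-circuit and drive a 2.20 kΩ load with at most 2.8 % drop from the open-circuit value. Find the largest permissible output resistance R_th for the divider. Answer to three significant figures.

Loading drop = R_th/(R_th + R_L) ≤ 0.0280, so R_th ≤ R_L · ε/(1−ε) = 2.20 kΩ × 0.0280/0.9720 = 63.4 Ω.
(Any R1, R2 with R2/(R1+R2) = 0.277 and R1‖R2 ≤ 63.4 Ω will meet the spec.)

R_th ≤ 63.4 Ω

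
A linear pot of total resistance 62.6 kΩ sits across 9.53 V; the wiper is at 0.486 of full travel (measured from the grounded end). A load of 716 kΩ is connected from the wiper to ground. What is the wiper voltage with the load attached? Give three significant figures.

V ≈ 4.53 V

The wiper splits the pot into (1−α)R = 32.18 kΩ above and αR = 30.42 kΩ below.
Lower section ‖ load = 29.18 kΩ.
V_wiper = 9.53 × 29.18/(32.18 + 29.18) = 4.53 V.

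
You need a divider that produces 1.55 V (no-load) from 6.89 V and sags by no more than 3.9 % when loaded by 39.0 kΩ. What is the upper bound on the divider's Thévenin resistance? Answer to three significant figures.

R_th ≤ 1.58 kΩ

Loading drop = R_th/(R_th + R_L) ≤ 0.0390, so R_th ≤ R_L · ε/(1−ε) = 39.0 kΩ × 0.0390/0.9610 = 1.58 kΩ.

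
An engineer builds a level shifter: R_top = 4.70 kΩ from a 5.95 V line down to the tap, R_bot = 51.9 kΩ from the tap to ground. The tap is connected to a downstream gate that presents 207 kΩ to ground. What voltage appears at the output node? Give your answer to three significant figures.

V_out ≈ 5.34 V

The load sits in parallel with R_bot: R_bot‖R_L = (51.9 × 207) / (51.9 + 207) = 41.50 kΩ.
V_out = 5.95 × 41.50 / (4.70 + 41.50) = 5.95 × 41.50/46.20 = 5.34 V.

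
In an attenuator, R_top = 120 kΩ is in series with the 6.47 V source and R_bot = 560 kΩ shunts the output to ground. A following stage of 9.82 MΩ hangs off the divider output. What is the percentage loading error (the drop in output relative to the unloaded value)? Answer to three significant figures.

0.996 %

The divider's output (Thévenin) resistance is R_top‖R_bot = 98.82 kΩ.
Fractional drop under load = R_th/(R_th + R_L) = 98.82 / (98.82 + 9820) = 0.009963.
So the output falls by 0.996 %.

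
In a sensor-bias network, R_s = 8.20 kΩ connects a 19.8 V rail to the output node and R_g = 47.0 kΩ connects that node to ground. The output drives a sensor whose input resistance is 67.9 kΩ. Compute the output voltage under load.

V_out ≈ 15.3 V

The load sits in parallel with R_g: R_g‖R_L = (47.0 × 67.9) / (47.0 + 67.9) = 27.77 kΩ.
V_out = 19.8 × 27.77 / (8.20 + 27.77) = 19.8 × 27.77/35.97 = 15.3 V.
(Unloaded it would have been 16.9 V.)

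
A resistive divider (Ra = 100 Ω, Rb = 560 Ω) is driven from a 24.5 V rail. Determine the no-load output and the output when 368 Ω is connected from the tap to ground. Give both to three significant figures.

Open-circuit: V = 24.5 × 560/(100 + 560) = 20.8 V.
With the load, Rb becomes Rb‖R_L = 222.1 Ω, so V = 24.5 × 222.1/322.1 = 16.9 V.

Unloaded: 20.8 V; loaded: 16.9 V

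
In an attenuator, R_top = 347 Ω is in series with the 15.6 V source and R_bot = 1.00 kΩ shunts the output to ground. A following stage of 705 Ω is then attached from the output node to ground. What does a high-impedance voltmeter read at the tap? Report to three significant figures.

V_out ≈ 8.48 V

The load sits in parallel with R_bot: R_bot‖R_L = (1000 × 705) / (1000 + 705) = 413.5 Ω.
V_out = 15.6 × 413.5 / (347 + 413.5) = 15.6 × 413.5/760.5 = 8.48 V.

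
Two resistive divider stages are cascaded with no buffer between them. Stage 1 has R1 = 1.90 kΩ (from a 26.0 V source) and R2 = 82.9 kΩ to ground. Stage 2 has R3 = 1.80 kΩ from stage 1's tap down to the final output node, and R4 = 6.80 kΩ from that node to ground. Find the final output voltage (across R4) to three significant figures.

Stage 2 presents R3+R4 = 8.600 kΩ as a load on stage 1's tap.
Stage 1's lower leg becomes R2‖(R3+R4) = 7.792 kΩ, so V_mid = 26.0 × 7.792/9.692 = 20.90 V.
Stage 2 is itself unloaded: V_out = V_mid × R4/(R3+R4) = 20.90 × 6.80/8.600 = 16.5 V.

V_out ≈ 16.5 V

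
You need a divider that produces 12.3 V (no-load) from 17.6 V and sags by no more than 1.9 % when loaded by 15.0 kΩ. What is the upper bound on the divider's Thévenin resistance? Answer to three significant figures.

R_th ≤ 291 Ω

Loading drop = R_th/(R_th + R_L) ≤ 0.0190, so R_th ≤ R_L · ε/(1−ε) = 15.0 kΩ × 0.0190/0.9810 = 291 Ω.
(Any R1, R2 with R2/(R1+R2) = 0.699 and R1‖R2 ≤ 291 Ω will meet the spec.)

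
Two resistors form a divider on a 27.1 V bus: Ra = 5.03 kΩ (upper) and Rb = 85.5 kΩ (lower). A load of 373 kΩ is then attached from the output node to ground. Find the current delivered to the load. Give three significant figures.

I_L ≈ 0.0678 mA

Rb‖R_L = 69.56 kΩ; V_out = 27.1 × 69.56/74.59 = 25.27 V.
I_L = V_out / R_L = 25.27 / 373 kΩ = 0.0678 mA.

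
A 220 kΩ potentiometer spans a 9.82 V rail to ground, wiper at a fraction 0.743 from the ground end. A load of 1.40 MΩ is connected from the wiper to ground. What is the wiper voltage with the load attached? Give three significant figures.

V ≈ 7.08 V

The wiper splits the pot into (1−α)R = 56.54 kΩ above and αR = 163.5 kΩ below.
Lower section ‖ load = 146.4 kΩ.
V_wiper = 9.82 × 146.4/(56.54 + 146.4) = 7.08 V.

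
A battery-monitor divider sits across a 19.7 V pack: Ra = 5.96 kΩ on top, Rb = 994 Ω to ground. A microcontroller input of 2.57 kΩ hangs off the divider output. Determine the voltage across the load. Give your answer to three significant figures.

V_out ≈ 2.11 V

The load sits in parallel with Rb: Rb‖R_L = (994 × 2570) / (994 + 2570) = 716.8 Ω.
V_out = 19.7 × 716.8 / (5960 + 716.8) = 19.7 × 716.8/6677 = 2.11 V.
(Unloaded it would have been 2.82 V.)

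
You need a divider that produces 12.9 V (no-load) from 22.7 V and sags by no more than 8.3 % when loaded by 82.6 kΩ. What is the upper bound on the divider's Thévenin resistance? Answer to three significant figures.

Loading drop = R_th/(R_th + R_L) ≤ 0.0830, so R_th ≤ R_L · ε/(1−ε) = 82.6 kΩ × 0.0830/0.9170 = 7.48 kΩ.

R_th ≤ 7.48 kΩ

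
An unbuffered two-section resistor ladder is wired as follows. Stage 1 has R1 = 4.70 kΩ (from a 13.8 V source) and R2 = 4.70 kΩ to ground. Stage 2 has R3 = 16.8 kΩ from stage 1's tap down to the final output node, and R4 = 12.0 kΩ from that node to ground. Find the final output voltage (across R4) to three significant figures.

Stage 2 presents R3+R4 = 28.80 kΩ as a load on stage 1's tap.
Stage 1's lower leg becomes R2‖(R3+R4) = 4.041 kΩ, so V_mid = 13.8 × 4.041/8.741 = 6.379 V.
Stage 2 is itself unloaded: V_out = V_mid × R4/(R3+R4) = 6.379 × 12.0/28.80 = 2.66 V.

V_out ≈ 2.66 V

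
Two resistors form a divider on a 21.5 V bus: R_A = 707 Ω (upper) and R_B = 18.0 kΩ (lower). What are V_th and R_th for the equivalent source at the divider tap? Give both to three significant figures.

V_th is the open-circuit tap voltage: 21.5 × 18000/(707 + 18000) = 20.7 V.
With the supply zeroed, R_A and R_B appear in parallel from the tap: R_th = R_A‖R_B = (707 × 18000)/18710 = 680 Ω.

V_th = 20.7 V, R_th = 680 Ω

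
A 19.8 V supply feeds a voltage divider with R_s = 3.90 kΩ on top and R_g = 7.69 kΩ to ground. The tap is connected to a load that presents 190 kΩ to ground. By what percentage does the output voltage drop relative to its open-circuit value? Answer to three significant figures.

1.34 %

The divider's output (Thévenin) resistance is R_s‖R_g = 2.588 kΩ.
Fractional drop under load = R_th/(R_th + R_L) = 2.588 / (2.588 + 190) = 0.01344.
So the output falls by 1.34 %.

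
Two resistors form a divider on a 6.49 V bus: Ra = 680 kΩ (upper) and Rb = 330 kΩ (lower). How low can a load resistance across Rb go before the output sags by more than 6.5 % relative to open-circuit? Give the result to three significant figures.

R_L(min) ≈ 3.20 MΩ

Output resistance R_th = Ra‖Rb = (680 × 330)/1010 = 222.2 kΩ.
The fractional drop is R_th/(R_th + R_L); requiring this ≤ 0.0650 gives R_L ≥ R_th(1/0.0650 − 1) = 222.2 × 14.38 = 3.20 MΩ.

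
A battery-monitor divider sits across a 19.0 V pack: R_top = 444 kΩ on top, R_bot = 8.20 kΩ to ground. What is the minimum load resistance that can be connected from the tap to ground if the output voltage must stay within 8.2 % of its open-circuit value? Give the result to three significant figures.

R_L(min) ≈ 90.1 kΩ

Output resistance R_th = R_top‖R_bot = (444 × 8.20)/452.2 = 8.051 kΩ.
The fractional drop is R_th/(R_th + R_L); requiring this ≤ 0.0820 gives R_L ≥ R_th(1/0.0820 − 1) = 8.051 × 11.20 = 90.1 kΩ.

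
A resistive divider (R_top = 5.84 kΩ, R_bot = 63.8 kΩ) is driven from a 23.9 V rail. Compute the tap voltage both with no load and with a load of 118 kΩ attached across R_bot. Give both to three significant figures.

Open-circuit: V = 23.9 × 63.8/(5.84 + 63.8) = 21.9 V.
With the load, R_bot becomes R_bot‖R_L = 41.41 kΩ, so V = 23.9 × 41.41/47.25 = 20.9 V.

Unloaded: 21.9 V; loaded: 20.9 V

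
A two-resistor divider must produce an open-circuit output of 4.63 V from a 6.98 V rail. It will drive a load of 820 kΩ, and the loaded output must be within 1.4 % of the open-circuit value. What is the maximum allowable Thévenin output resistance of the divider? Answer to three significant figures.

Loading drop = R_th/(R_th + R_L) ≤ 0.0140, so R_th ≤ R_L · ε/(1−ε) = 820 kΩ × 0.0140/0.9860 = 11.6 kΩ.

R_th ≤ 11.6 kΩ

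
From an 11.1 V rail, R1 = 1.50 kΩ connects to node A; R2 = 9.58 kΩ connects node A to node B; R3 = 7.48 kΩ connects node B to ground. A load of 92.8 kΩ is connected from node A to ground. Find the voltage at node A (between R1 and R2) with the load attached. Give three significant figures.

V ≈ 10.1 V

Below node A the series string R2+R3 = 17.06 kΩ sits in parallel with the 92.8 kΩ load: 14.41 kΩ.
V_A = 11.1 × 14.41/(1.50 + 14.41) = 10.1 V.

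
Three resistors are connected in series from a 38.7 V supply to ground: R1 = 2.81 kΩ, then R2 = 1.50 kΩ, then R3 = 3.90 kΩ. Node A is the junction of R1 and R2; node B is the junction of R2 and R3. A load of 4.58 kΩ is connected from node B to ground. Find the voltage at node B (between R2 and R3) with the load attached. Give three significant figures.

At node B, R3 is in parallel with the load: R3‖R_L = 2.106 kΩ.
Below node A the resistance is R2 + (R3‖R_L) = 3.606 kΩ, so V_A = 38.7 × 3.606/6.416 = 21.75 V.
Then V_B = V_A × (R3‖R_L)/(R2 + R3‖R_L) = 21.75 × 2.106/3.606 = 12.7 V.

V ≈ 12.7 V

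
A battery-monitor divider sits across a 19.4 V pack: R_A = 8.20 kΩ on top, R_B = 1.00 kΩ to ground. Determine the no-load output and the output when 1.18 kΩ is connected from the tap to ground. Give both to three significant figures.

Unloaded: 2.11 V; loaded: 1.20 V

Open-circuit: V = 19.4 × 1.00/(8.20 + 1.00) = 2.11 V.
With the load, R_B becomes R_B‖R_L = 0.5413 kΩ, so V = 19.4 × 0.5413/8.741 = 1.20 V.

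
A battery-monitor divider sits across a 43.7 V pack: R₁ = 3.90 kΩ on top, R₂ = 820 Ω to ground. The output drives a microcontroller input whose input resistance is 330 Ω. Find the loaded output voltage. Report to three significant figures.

The load sits in parallel with R₂: R₂‖R_L = (820 × 330) / (820 + 330) = 235.3 Ω.
V_out = 43.7 × 235.3 / (3900 + 235.3) = 43.7 × 235.3/4135 = 2.49 V.

V_out ≈ 2.49 V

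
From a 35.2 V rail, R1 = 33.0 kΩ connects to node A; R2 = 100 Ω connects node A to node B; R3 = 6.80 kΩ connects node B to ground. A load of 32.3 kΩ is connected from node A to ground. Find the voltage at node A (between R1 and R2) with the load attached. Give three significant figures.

V ≈ 5.17 V

Below node A the series string R2+R3 = 6900 Ω sits in parallel with the 32300 Ω load: 5685 Ω.
V_A = 35.2 × 5685/(33000 + 5685) = 5.17 V.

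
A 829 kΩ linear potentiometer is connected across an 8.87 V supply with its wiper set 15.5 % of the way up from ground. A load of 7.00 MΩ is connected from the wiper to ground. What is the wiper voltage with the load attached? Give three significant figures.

V ≈ 1.35 V

The wiper splits the pot into (1−α)R = 700.5 kΩ above and αR = 128.5 kΩ below.
Lower section ‖ load = 126.2 kΩ.
V_wiper = 8.87 × 126.2/(700.5 + 126.2) = 1.35 V.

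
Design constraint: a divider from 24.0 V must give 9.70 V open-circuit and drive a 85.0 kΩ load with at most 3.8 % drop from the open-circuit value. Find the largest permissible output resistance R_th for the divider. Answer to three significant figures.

Loading drop = R_th/(R_th + R_L) ≤ 0.0380, so R_th ≤ R_L · ε/(1−ε) = 85.0 kΩ × 0.0380/0.9620 = 3.36 kΩ.

R_th ≤ 3.36 kΩ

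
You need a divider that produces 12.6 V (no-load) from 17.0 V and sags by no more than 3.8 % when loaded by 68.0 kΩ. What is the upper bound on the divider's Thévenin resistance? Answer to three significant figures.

R_th ≤ 2.69 kΩ

Loading drop = R_th/(R_th + R_L) ≤ 0.0380, so R_th ≤ R_L · ε/(1−ε) = 68.0 kΩ × 0.0380/0.9620 = 2.69 kΩ.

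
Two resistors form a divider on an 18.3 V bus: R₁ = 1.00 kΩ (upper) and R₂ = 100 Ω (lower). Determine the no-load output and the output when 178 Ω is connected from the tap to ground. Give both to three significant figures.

Open-circuit: V = 18.3 × 100/(1000 + 100) = 1.66 V.
With the load, R₂ becomes R₂‖R_L = 64.03 Ω, so V = 18.3 × 64.03/1064 = 1.10 V.

Unloaded: 1.66 V; loaded: 1.10 V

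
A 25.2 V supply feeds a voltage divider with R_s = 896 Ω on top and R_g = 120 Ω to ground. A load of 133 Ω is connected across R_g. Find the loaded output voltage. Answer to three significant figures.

The load sits in parallel with R_g: R_g‖R_L = (120 × 133) / (120 + 133) = 63.08 Ω.
V_out = 25.2 × 63.08 / (896 + 63.08) = 25.2 × 63.08/959.1 = 1.66 V.

V_out ≈ 1.66 V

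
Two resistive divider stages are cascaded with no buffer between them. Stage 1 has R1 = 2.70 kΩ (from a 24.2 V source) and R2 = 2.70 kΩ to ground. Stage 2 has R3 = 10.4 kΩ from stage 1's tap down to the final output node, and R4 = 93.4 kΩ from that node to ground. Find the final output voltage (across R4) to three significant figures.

Stage 2 presents R3+R4 = 103.8 kΩ as a load on stage 1's tap.
Stage 1's lower leg becomes R2‖(R3+R4) = 2.632 kΩ, so V_mid = 24.2 × 2.632/5.332 = 11.94 V.
Stage 2 is itself unloaded: V_out = V_mid × R4/(R3+R4) = 11.94 × 93.4/103.8 = 10.7 V.

V_out ≈ 10.7 V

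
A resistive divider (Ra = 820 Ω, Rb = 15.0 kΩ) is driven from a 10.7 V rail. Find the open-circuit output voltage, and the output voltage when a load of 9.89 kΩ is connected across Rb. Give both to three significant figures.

Unloaded: 10.1 V; loaded: 9.41 V

Open-circuit: V = 10.7 × 15000/(820 + 15000) = 10.1 V.
With the load, Rb becomes Rb‖R_L = 5960 Ω, so V = 10.7 × 5960/6780 = 9.41 V.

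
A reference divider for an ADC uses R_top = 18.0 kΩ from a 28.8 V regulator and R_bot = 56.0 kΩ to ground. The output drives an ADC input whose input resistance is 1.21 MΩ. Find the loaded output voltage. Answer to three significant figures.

The load sits in parallel with R_bot: R_bot‖R_L = (56.0 × 1210) / (56.0 + 1210) = 53.52 kΩ.
V_out = 28.8 × 53.52 / (18.0 + 53.52) = 28.8 × 53.52/71.52 = 21.6 V.

V_out ≈ 21.6 V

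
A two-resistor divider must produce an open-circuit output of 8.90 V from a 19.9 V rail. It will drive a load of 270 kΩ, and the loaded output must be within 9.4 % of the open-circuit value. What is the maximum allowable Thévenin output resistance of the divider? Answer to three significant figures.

R_th ≤ 28.0 kΩ

Loading drop = R_th/(R_th + R_L) ≤ 0.0940, so R_th ≤ R_L · ε/(1−ε) = 270 kΩ × 0.0940/0.9060 = 28.0 kΩ.
(Any R1, R2 with R2/(R1+R2) = 0.447 and R1‖R2 ≤ 28.0 kΩ will meet the spec.)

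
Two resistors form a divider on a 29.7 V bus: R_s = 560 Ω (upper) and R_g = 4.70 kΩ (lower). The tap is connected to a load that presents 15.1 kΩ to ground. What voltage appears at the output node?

The load sits in parallel with R_g: R_g‖R_L = (4700 × 15100) / (4700 + 15100) = 3584 Ω.
V_out = 29.7 × 3584 / (560 + 3584) = 29.7 × 3584/4144 = 25.7 V.

V_out ≈ 25.7 V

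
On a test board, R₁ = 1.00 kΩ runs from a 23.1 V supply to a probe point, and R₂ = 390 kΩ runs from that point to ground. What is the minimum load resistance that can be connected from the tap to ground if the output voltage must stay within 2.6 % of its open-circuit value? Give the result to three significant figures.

Output resistance R_th = R₁‖R₂ = (1000 × 390000)/391000 = 997.4 Ω.
The fractional drop is R_th/(R_th + R_L); requiring this ≤ 0.0260 gives R_L ≥ R_th(1/0.0260 − 1) = 997.4 × 37.46 = 37.4 kΩ.

R_L(min) ≈ 37.4 kΩ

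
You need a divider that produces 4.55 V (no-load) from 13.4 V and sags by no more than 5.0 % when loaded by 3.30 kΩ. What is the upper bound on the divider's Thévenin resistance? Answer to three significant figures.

R_th ≤ 174 Ω

Loading drop = R_th/(R_th + R_L) ≤ 0.0500, so R_th ≤ R_L · ε/(1−ε) = 3.30 kΩ × 0.0500/0.9500 = 174 Ω.
(Any R1, R2 with R2/(R1+R2) = 0.340 and R1‖R2 ≤ 174 Ω will meet the spec.)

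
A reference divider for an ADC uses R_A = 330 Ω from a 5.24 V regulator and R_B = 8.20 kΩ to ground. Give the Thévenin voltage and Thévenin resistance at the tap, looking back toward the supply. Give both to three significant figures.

V_th is the open-circuit tap voltage: 5.24 × 8200/(330 + 8200) = 5.04 V.
With the supply zeroed, R_A and R_B appear in parallel from the tap: R_th = R_A‖R_B = (330 × 8200)/8530 = 317 Ω.

V_th = 5.04 V, R_th = 317 Ω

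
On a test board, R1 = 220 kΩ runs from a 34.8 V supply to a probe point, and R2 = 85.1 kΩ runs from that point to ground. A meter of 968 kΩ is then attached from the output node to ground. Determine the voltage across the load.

The load sits in parallel with R2: R2‖R_L = (85.1 × 968) / (85.1 + 968) = 78.22 kΩ.
V_out = 34.8 × 78.22 / (220 + 78.22) = 34.8 × 78.22/298.2 = 9.13 V.

V_out ≈ 9.13 V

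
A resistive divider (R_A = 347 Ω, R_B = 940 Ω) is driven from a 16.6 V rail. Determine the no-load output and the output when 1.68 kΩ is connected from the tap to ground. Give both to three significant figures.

Unloaded: 12.1 V; loaded: 10.5 V

Open-circuit: V = 16.6 × 940/(347 + 940) = 12.1 V.
With the load, R_B becomes R_B‖R_L = 602.7 Ω, so V = 16.6 × 602.7/949.7 = 10.5 V.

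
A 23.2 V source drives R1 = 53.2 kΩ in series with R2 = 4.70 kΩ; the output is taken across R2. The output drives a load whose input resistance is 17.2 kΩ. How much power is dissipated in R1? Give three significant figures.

Total resistance from the source is R1 + (R2‖R_L) = 56.89 kΩ, so I = 23.2/56.89 kΩ = 0.4078 mA.
P = I²·R1 = (0.4078 mA)² × 53.2 kΩ = 8.85 mW.

P ≈ 8.85 mW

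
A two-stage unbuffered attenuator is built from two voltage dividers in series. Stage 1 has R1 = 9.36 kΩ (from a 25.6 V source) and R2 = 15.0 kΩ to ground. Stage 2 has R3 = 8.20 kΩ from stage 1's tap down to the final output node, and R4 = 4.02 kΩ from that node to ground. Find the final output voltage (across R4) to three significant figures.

V_out ≈ 3.52 V

Stage 2 presents R3+R4 = 12.22 kΩ as a load on stage 1's tap.
Stage 1's lower leg becomes R2‖(R3+R4) = 6.734 kΩ, so V_mid = 25.6 × 6.734/16.09 = 10.71 V.
Stage 2 is itself unloaded: V_out = V_mid × R4/(R3+R4) = 10.71 × 4.02/12.22 = 3.52 V.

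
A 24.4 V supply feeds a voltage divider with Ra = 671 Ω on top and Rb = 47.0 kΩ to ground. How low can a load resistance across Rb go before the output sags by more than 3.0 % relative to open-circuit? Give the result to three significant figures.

R_L(min) ≈ 21.4 kΩ

Output resistance R_th = Ra‖Rb = (671 × 47000)/47670 = 661.6 Ω.
The fractional drop is R_th/(R_th + R_L); requiring this ≤ 0.0300 gives R_L ≥ R_th(1/0.0300 − 1) = 661.6 × 32.33 = 21.4 kΩ.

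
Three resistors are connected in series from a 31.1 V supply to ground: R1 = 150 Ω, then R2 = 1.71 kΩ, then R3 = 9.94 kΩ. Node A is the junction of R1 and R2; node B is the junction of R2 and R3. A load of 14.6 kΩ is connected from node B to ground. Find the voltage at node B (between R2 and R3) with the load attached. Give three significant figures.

V ≈ 23.7 V

At node B, R3 is in parallel with the load: R3‖R_L = 5914 Ω.
Below node A the resistance is R2 + (R3‖R_L) = 7624 Ω, so V_A = 31.1 × 7624/7774 = 30.50 V.
Then V_B = V_A × (R3‖R_L)/(R2 + R3‖R_L) = 30.50 × 5914/7624 = 23.7 V.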